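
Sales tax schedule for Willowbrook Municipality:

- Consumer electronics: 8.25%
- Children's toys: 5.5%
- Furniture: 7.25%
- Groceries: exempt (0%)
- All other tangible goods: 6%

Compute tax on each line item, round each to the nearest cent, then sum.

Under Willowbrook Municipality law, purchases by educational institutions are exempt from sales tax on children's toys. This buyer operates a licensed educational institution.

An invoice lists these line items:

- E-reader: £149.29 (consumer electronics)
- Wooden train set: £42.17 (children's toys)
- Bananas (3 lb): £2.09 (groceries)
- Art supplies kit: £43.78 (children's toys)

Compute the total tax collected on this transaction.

£12.32

E-reader £149.29: consumer electronics → 8.25% → £12.32
Wooden train set £42.17: children's toys, buyer-exempt → 0% → £0.00
Bananas (3 lb) £2.09: groceries → 0% → £0.00
Art supplies kit £43.78: children's toys, buyer-exempt → 0% → £0.00
Total tax = £12.32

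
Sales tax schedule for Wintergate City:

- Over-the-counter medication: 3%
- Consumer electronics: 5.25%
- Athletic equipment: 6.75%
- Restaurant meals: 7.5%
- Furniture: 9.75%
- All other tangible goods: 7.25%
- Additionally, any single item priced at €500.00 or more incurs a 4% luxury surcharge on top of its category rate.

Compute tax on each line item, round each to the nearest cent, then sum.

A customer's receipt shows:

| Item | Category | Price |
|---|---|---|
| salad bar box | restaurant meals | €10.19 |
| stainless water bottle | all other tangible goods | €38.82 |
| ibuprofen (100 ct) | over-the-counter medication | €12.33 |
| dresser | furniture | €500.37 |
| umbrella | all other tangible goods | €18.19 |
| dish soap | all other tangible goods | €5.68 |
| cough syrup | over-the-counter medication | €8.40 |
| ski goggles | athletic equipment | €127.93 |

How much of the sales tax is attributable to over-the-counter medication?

€0.62

Ibuprofen (100 ct) €12.33: over-the-counter medication → 3% → €0.37
Cough syrup €8.40: over-the-counter medication → 3% → €0.25
Tax on over-the-counter medication = €0.37 + €0.25 = €0.62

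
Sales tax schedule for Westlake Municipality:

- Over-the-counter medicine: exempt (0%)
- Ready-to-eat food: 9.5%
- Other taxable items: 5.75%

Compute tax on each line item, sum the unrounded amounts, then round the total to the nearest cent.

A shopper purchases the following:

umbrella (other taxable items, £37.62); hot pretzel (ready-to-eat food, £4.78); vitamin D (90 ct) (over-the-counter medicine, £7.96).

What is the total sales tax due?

£2.62

Umbrella £37.62: other taxable items → 5.75% → £2.16315
Hot pretzel £4.78: ready-to-eat food → 9.5% → £0.4541
Vitamin D (90 ct) £7.96: over-the-counter medicine → 0% → £0.00
Unrounded tax sum = £2.61725 → £2.62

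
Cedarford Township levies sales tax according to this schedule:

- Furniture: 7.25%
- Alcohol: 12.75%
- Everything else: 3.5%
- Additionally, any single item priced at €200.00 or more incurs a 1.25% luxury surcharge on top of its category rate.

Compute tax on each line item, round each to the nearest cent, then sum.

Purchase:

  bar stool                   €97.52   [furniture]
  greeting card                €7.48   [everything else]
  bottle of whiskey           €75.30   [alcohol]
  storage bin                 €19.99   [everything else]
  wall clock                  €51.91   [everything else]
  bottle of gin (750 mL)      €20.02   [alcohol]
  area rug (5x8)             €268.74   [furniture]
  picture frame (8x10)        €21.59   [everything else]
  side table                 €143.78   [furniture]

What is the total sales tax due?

€56.02

Bar stool €97.52: furniture → 7.25% → €7.07
Greeting card €7.48: everything else → 3.5% → €0.26
Bottle of whiskey €75.30: alcohol → 12.75% → €9.60
Storage bin €19.99: everything else → 3.5% → €0.70
Wall clock €51.91: everything else → 3.5% → €1.82
Bottle of gin (750 mL) €20.02: alcohol → 12.75% → €2.55
Area rug (5x8) €268.74: furniture → 7.25% + 1.25% surcharge = 8.5% → €22.84
Picture frame (8x10) €21.59: everything else → 3.5% → €0.76
Side table €143.78: furniture → 7.25% → €10.42
Total tax = €7.07 + €0.26 + €9.60 + €0.70 + €1.82 + €2.55 + €22.84 + €0.76 + €10.42 = €56.02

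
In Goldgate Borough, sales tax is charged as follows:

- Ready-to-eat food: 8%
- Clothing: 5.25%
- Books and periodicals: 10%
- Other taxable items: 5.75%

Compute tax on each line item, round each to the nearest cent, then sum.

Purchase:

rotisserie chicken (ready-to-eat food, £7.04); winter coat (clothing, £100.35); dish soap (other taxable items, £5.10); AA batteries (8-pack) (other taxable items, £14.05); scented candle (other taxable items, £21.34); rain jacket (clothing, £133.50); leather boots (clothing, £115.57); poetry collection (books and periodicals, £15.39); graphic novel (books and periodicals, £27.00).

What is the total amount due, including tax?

Rotisserie chicken £7.04: ready-to-eat food → 8% → £0.56
Winter coat £100.35: clothing → 5.25% → £5.27
Dish soap £5.10: other taxable items → 5.75% → £0.29
AA batteries (8-pack) £14.05: other taxable items → 5.75% → £0.81
Scented candle £21.34: other taxable items → 5.75% → £1.23
Rain jacket £133.50: clothing → 5.25% → £7.01
Leather boots £115.57: clothing → 5.25% → £6.07
Poetry collection £15.39: books and periodicals → 10% → £1.54
Graphic novel £27.00: books and periodicals → 10% → £2.70
Subtotal = £439.34; tax = £25.48; total due = £464.82

£464.82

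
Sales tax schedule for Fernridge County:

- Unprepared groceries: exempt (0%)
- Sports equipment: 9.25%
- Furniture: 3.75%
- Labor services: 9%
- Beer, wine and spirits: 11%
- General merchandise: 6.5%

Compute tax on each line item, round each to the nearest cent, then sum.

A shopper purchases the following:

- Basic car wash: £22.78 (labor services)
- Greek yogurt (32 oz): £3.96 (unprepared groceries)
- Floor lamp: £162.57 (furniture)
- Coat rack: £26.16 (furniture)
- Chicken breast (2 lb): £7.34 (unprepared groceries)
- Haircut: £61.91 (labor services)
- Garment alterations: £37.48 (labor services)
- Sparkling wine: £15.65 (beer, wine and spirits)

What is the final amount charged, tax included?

£357.64

Basic car wash £22.78: labor services → 9% → £2.05
Greek yogurt (32 oz) £3.96: unprepared groceries → 0% → £0.00
Floor lamp £162.57: furniture → 3.75% → £6.10
Coat rack £26.16: furniture → 3.75% → £0.98
Chicken breast (2 lb) £7.34: unprepared groceries → 0% → £0.00
Haircut £61.91: labor services → 9% → £5.57
Garment alterations £37.48: labor services → 9% → £3.37
Sparkling wine £15.65: beer, wine and spirits → 11% → £1.72
Subtotal = £337.85; tax = £19.79; total due = £357.64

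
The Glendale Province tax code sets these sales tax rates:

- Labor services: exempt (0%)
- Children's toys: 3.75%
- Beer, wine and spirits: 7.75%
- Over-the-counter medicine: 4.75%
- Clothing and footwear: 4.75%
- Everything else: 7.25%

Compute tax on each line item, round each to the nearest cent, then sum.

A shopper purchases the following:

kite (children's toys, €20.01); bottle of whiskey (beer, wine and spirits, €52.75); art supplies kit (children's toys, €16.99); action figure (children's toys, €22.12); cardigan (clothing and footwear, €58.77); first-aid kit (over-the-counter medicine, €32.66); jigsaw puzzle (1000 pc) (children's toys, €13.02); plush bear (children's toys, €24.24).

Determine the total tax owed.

Kite €20.01: children's toys → 3.75% → €0.75
Bottle of whiskey €52.75: beer, wine and spirits → 7.75% → €4.09
Art supplies kit €16.99: children's toys → 3.75% → €0.64
Action figure €22.12: children's toys → 3.75% → €0.83
Cardigan €58.77: clothing and footwear → 4.75% → €2.79
First-aid kit €32.66: over-the-counter medicine → 4.75% → €1.55
Jigsaw puzzle (1000 pc) €13.02: children's toys → 3.75% → €0.49
Plush bear €24.24: children's toys → 3.75% → €0.91
Total tax = €0.75 + €4.09 + €0.64 + €0.83 + €2.79 + €1.55 + €0.49 + €0.91 = €12.05

€12.05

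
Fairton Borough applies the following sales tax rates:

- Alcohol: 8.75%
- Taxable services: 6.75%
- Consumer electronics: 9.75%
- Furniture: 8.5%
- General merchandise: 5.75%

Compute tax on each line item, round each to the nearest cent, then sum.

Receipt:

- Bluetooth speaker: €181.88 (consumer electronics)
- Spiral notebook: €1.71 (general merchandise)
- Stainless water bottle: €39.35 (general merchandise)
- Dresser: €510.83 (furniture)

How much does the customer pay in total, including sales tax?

€797.28

Bluetooth speaker €181.88: consumer electronics → 9.75% → €17.73
Spiral notebook €1.71: general merchandise → 5.75% → €0.10
Stainless water bottle €39.35: general merchandise → 5.75% → €2.26
Dresser €510.83: furniture → 8.5% → €43.42
Subtotal = €733.77; tax = €63.51; total due = €797.28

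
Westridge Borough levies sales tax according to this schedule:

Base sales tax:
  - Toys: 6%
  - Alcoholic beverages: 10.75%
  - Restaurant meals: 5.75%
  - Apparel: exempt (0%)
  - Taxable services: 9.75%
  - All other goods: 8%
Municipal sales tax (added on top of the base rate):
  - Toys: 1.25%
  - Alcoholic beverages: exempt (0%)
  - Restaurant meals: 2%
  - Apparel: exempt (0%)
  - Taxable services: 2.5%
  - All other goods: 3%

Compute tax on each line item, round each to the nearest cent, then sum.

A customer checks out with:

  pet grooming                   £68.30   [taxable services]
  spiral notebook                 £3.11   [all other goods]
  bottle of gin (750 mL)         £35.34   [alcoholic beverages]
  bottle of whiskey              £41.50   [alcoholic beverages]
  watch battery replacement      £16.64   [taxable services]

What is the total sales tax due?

Pet grooming £68.30: taxable services → 9.75% + 2.5% municipal = 12.25% → £8.37
Spiral notebook £3.11: all other goods → 8% + 3% municipal = 11% → £0.34
Bottle of gin (750 mL) £35.34: alcoholic beverages → 10.75% + 0% municipal = 10.75% → £3.80
Bottle of whiskey £41.50: alcoholic beverages → 10.75% + 0% municipal = 10.75% → £4.46
Watch battery replacement £16.64: taxable services → 9.75% + 2.5% municipal = 12.25% → £2.04
Total tax = £8.37 + £0.34 + £3.80 + £4.46 + £2.04 = £19.01

£19.01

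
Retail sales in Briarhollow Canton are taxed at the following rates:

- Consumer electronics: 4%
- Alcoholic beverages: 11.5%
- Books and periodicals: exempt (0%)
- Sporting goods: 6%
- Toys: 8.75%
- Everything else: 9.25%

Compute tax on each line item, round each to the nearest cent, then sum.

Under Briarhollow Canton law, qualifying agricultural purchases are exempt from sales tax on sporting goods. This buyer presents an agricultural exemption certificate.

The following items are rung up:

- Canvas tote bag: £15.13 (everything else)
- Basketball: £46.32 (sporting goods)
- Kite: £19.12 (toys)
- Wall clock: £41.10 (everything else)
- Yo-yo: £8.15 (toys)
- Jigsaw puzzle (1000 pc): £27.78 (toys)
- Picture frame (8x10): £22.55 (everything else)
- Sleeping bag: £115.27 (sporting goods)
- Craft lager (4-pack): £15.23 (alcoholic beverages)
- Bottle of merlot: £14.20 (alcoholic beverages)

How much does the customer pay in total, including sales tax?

£340.33

Canvas tote bag £15.13: everything else → 9.25% → £1.40
Basketball £46.32: sporting goods, buyer-exempt → 0% → £0.00
Kite £19.12: toys → 8.75% → £1.67
Wall clock £41.10: everything else → 9.25% → £3.80
Yo-yo £8.15: toys → 8.75% → £0.71
Jigsaw puzzle (1000 pc) £27.78: toys → 8.75% → £2.43
Picture frame (8x10) £22.55: everything else → 9.25% → £2.09
Sleeping bag £115.27: sporting goods, buyer-exempt → 0% → £0.00
Craft lager (4-pack) £15.23: alcoholic beverages → 11.5% → £1.75
Bottle of merlot £14.20: alcoholic beverages → 11.5% → £1.63
Subtotal = £324.85; tax = £15.48; total due = £340.33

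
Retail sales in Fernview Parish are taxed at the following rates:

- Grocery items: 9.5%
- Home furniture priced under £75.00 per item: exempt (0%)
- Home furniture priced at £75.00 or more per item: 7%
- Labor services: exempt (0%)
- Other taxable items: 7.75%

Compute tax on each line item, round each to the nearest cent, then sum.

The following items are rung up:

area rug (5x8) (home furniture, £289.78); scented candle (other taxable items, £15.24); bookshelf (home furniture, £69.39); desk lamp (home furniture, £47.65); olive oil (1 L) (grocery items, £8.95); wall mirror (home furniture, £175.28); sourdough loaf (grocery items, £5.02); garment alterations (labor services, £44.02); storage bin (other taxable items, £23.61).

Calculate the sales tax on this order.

Area rug (5x8) £289.78: home furniture, £75.00 or more → 7% → £20.28
Scented candle £15.24: other taxable items → 7.75% → £1.18
Bookshelf £69.39: home furniture, under £75.00 → 0% → £0.00
Desk lamp £47.65: home furniture, under £75.00 → 0% → £0.00
Olive oil (1 L) £8.95: grocery items → 9.5% → £0.85
Wall mirror £175.28: home furniture, £75.00 or more → 7% → £12.27
Sourdough loaf £5.02: grocery items → 9.5% → £0.48
Garment alterations £44.02: labor services → 0% → £0.00
Storage bin £23.61: other taxable items → 7.75% → £1.83
Total tax = £20.28 + £1.18 + £0.85 + £12.27 + £0.48 + £1.83 = £36.89

£36.89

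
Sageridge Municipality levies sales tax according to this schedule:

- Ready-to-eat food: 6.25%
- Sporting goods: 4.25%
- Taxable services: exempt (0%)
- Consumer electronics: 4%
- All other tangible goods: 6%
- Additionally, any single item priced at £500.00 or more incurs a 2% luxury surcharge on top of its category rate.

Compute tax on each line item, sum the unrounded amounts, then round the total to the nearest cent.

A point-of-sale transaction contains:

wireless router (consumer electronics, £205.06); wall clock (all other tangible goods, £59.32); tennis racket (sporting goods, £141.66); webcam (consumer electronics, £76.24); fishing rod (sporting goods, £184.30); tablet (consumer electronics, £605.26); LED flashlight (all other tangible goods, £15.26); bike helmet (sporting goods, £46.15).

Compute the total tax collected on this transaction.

Wireless router £205.06: consumer electronics → 4% → £8.2024
Wall clock £59.32: all other tangible goods → 6% → £3.5592
Tennis racket £141.66: sporting goods → 4.25% → £6.02055
Webcam £76.24: consumer electronics → 4% → £3.0496
Fishing rod £184.30: sporting goods → 4.25% → £7.83275
Tablet £605.26: consumer electronics → 4% + 2% surcharge = 6% → £36.3156
LED flashlight £15.26: all other tangible goods → 6% → £0.9156
Bike helmet £46.15: sporting goods → 4.25% → £1.961375
Unrounded tax sum = £67.857075 → £67.86

£67.86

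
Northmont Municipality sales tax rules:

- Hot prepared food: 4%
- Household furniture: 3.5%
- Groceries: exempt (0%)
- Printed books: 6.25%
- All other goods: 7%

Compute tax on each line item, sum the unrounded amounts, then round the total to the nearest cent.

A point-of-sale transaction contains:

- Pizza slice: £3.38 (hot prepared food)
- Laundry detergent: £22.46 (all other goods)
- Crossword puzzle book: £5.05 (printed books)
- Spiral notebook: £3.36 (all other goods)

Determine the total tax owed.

Pizza slice £3.38: hot prepared food → 4% → £0.1352
Laundry detergent £22.46: all other goods → 7% → £1.5722
Crossword puzzle book £5.05: printed books → 6.25% → £0.315625
Spiral notebook £3.36: all other goods → 7% → £0.2352
Unrounded tax sum = £2.258225 → £2.26

£2.26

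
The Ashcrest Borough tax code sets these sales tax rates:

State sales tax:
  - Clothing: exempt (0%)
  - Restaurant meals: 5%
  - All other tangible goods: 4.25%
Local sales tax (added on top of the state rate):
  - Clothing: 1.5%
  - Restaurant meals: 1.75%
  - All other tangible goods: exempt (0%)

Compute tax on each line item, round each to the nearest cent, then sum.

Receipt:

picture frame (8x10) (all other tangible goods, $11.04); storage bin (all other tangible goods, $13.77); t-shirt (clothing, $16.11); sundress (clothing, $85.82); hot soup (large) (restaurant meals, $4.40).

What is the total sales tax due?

$2.89

Picture frame (8x10) $11.04: all other tangible goods → 4.25% + 0% local = 4.25% → $0.47
Storage bin $13.77: all other tangible goods → 4.25% + 0% local = 4.25% → $0.59
T-shirt $16.11: clothing → 0% + 1.5% local = 1.5% → $0.24
Sundress $85.82: clothing → 0% + 1.5% local = 1.5% → $1.29
Hot soup (large) $4.40: restaurant meals → 5% + 1.75% local = 6.75% → $0.30
Total tax = $0.47 + $0.59 + $0.24 + $1.29 + $0.30 = $2.89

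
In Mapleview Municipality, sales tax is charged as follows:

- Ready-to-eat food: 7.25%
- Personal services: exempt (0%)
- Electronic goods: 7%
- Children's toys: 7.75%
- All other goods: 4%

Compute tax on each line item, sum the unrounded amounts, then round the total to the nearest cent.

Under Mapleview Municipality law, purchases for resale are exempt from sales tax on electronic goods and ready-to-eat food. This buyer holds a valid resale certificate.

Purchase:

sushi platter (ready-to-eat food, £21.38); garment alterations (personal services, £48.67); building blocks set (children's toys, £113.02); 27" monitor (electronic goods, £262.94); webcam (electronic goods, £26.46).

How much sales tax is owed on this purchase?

£8.76

Sushi platter £21.38: ready-to-eat food, buyer-exempt → 0% → £0.00
Garment alterations £48.67: personal services → 0% → £0.00
Building blocks set £113.02: children's toys → 7.75% → £8.75905
27" monitor £262.94: electronic goods, buyer-exempt → 0% → £0.00
Webcam £26.46: electronic goods, buyer-exempt → 0% → £0.00
Unrounded tax sum = £8.75905 → £8.76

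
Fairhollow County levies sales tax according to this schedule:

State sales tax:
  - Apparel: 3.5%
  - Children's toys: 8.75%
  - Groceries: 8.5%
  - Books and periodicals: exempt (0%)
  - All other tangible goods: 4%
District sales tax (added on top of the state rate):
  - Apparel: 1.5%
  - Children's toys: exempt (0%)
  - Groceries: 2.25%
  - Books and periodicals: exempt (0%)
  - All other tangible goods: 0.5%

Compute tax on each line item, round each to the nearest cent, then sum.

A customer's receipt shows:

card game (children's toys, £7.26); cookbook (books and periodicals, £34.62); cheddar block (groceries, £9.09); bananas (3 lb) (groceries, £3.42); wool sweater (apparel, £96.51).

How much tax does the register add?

Card game £7.26: children's toys → 8.75% + 0% district = 8.75% → £0.64
Cookbook £34.62: books and periodicals → 0% + 0% district = 0% → £0.00
Cheddar block £9.09: groceries → 8.5% + 2.25% district = 10.75% → £0.98
Bananas (3 lb) £3.42: groceries → 8.5% + 2.25% district = 10.75% → £0.37
Wool sweater £96.51: apparel → 3.5% + 1.5% district = 5% → £4.83
Total tax = £0.64 + £0.98 + £0.37 + £4.83 = £6.82

£6.82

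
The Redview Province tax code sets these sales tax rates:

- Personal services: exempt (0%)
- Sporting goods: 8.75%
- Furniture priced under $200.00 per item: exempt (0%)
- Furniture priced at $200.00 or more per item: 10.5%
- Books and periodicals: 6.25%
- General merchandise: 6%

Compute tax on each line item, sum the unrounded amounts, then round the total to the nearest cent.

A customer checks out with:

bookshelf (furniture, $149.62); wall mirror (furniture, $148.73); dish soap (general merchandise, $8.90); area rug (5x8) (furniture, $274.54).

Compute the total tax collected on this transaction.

$29.36

Bookshelf $149.62: furniture, under $200.00 → 0% → $0.00
Wall mirror $148.73: furniture, under $200.00 → 0% → $0.00
Dish soap $8.90: general merchandise → 6% → $0.534
Area rug (5x8) $274.54: furniture, $200.00 or more → 10.5% → $28.8267
Unrounded tax sum = $29.3607 → $29.36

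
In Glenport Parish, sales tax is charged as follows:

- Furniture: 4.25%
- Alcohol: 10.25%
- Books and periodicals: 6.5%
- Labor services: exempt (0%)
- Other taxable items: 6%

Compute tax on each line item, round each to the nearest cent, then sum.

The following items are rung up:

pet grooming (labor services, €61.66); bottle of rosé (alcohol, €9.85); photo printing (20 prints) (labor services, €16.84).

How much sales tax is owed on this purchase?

Pet grooming €61.66: labor services → 0% → €0.00
Bottle of rosé €9.85: alcohol → 10.25% → €1.01
Photo printing (20 prints) €16.84: labor services → 0% → €0.00
Total tax = €1.01

€1.01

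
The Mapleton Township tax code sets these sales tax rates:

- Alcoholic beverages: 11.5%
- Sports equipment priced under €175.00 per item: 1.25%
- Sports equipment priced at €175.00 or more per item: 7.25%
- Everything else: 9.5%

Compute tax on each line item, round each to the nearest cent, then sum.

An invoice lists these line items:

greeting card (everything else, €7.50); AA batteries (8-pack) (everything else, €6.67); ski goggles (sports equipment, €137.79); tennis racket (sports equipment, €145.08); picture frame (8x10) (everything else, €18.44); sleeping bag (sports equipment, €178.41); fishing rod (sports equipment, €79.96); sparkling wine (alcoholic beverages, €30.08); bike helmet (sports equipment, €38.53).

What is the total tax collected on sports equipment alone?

€17.94

Ski goggles €137.79: sports equipment, under €175.00 → 1.25% → €1.72
Tennis racket €145.08: sports equipment, under €175.00 → 1.25% → €1.81
Sleeping bag €178.41: sports equipment, €175.00 or more → 7.25% → €12.93
Fishing rod €79.96: sports equipment, under €175.00 → 1.25% → €1.00
Bike helmet €38.53: sports equipment, under €175.00 → 1.25% → €0.48
Tax on sports equipment = €1.72 + €1.81 + €12.93 + €1.00 + €0.48 = €17.94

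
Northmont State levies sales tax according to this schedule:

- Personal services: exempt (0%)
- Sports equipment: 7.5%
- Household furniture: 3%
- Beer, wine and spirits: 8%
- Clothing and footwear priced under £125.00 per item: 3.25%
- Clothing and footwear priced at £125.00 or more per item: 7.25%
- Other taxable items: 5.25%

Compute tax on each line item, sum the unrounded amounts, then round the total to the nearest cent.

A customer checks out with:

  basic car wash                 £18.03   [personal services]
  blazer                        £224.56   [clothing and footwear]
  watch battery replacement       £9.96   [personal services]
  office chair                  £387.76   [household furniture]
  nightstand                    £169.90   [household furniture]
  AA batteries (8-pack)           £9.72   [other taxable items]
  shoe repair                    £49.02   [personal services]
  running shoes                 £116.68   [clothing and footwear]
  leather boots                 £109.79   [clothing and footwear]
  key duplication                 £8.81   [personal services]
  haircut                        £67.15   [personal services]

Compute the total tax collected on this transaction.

£40.88

Basic car wash £18.03: personal services → 0% → £0.00
Blazer £224.56: clothing and footwear, £125.00 or more → 7.25% → £16.2806
Watch battery replacement £9.96: personal services → 0% → £0.00
Office chair £387.76: household furniture → 3% → £11.6328
Nightstand £169.90: household furniture → 3% → £5.097
AA batteries (8-pack) £9.72: other taxable items → 5.25% → £0.5103
Shoe repair £49.02: personal services → 0% → £0.00
Running shoes £116.68: clothing and footwear, under £125.00 → 3.25% → £3.7921
Leather boots £109.79: clothing and footwear, under £125.00 → 3.25% → £3.568175
Key duplication £8.81: personal services → 0% → £0.00
Haircut £67.15: personal services → 0% → £0.00
Unrounded tax sum = £40.880975 → £40.88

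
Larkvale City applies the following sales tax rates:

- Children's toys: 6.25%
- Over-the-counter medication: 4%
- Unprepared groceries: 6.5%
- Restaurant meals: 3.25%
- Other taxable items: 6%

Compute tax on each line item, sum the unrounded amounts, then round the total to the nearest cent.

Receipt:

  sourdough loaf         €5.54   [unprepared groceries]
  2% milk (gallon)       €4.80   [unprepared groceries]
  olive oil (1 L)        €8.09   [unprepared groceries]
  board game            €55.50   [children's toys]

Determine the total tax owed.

€4.67

Sourdough loaf €5.54: unprepared groceries → 6.5% → €0.3601
2% milk (gallon) €4.80: unprepared groceries → 6.5% → €0.312
Olive oil (1 L) €8.09: unprepared groceries → 6.5% → €0.52585
Board game €55.50: children's toys → 6.25% → €3.46875
Unrounded tax sum = €4.6667 → €4.67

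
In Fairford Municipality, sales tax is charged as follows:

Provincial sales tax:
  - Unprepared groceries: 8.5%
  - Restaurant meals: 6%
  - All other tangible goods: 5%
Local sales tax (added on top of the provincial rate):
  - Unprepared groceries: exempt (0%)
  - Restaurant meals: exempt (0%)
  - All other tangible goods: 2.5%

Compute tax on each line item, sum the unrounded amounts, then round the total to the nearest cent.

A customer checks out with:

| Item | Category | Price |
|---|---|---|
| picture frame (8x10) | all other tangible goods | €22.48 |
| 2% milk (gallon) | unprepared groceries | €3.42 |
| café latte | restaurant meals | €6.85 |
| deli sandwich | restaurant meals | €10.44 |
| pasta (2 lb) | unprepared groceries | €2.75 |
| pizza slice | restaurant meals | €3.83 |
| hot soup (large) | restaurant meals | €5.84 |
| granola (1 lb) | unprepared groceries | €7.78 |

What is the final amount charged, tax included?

€67.88

Picture frame (8x10) €22.48: all other tangible goods → 5% + 2.5% local = 7.5% → €1.686
2% milk (gallon) €3.42: unprepared groceries → 8.5% + 0% local = 8.5% → €0.2907
Café latte €6.85: restaurant meals → 6% + 0% local = 6% → €0.411
Deli sandwich €10.44: restaurant meals → 6% + 0% local = 6% → €0.6264
Pasta (2 lb) €2.75: unprepared groceries → 8.5% + 0% local = 8.5% → €0.23375
Pizza slice €3.83: restaurant meals → 6% + 0% local = 6% → €0.2298
Hot soup (large) €5.84: restaurant meals → 6% + 0% local = 6% → €0.3504
Granola (1 lb) €7.78: unprepared groceries → 8.5% + 0% local = 8.5% → €0.6613
Subtotal = €63.39; unrounded tax = €4.48935 → €4.49; total due = €67.88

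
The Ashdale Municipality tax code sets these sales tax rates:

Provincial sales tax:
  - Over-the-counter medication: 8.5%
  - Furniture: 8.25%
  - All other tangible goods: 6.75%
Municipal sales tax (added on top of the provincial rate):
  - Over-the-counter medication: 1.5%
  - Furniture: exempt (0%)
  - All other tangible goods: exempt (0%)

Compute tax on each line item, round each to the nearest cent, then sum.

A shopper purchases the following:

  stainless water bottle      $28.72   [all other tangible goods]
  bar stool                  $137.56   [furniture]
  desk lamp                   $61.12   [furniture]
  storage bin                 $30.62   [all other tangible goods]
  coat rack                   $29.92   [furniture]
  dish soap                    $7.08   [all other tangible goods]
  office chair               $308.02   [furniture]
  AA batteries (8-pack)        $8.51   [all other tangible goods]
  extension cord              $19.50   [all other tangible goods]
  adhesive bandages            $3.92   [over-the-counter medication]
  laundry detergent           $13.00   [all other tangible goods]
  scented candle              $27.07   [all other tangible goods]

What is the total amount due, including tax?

Stainless water bottle $28.72: all other tangible goods → 6.75% + 0% municipal = 6.75% → $1.94
Bar stool $137.56: furniture → 8.25% + 0% municipal = 8.25% → $11.35
Desk lamp $61.12: furniture → 8.25% + 0% municipal = 8.25% → $5.04
Storage bin $30.62: all other tangible goods → 6.75% + 0% municipal = 6.75% → $2.07
Coat rack $29.92: furniture → 8.25% + 0% municipal = 8.25% → $2.47
Dish soap $7.08: all other tangible goods → 6.75% + 0% municipal = 6.75% → $0.48
Office chair $308.02: furniture → 8.25% + 0% municipal = 8.25% → $25.41
AA batteries (8-pack) $8.51: all other tangible goods → 6.75% + 0% municipal = 6.75% → $0.57
Extension cord $19.50: all other tangible goods → 6.75% + 0% municipal = 6.75% → $1.32
Adhesive bandages $3.92: over-the-counter medication → 8.5% + 1.5% municipal = 10% → $0.39
Laundry detergent $13.00: all other tangible goods → 6.75% + 0% municipal = 6.75% → $0.88
Scented candle $27.07: all other tangible goods → 6.75% + 0% municipal = 6.75% → $1.83
Subtotal = $675.04; tax = $53.75; total due = $728.79

$728.79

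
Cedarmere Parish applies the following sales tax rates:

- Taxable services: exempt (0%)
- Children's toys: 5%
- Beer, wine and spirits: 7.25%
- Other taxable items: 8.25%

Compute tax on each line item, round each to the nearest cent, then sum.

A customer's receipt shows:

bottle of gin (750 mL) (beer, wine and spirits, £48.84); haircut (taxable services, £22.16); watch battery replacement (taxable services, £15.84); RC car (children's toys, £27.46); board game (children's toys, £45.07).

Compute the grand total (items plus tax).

Bottle of gin (750 mL) £48.84: beer, wine and spirits → 7.25% → £3.54
Haircut £22.16: taxable services → 0% → £0.00
Watch battery replacement £15.84: taxable services → 0% → £0.00
RC car £27.46: children's toys → 5% → £1.37
Board game £45.07: children's toys → 5% → £2.25
Subtotal = £159.37; tax = £7.16; total due = £166.53

£166.53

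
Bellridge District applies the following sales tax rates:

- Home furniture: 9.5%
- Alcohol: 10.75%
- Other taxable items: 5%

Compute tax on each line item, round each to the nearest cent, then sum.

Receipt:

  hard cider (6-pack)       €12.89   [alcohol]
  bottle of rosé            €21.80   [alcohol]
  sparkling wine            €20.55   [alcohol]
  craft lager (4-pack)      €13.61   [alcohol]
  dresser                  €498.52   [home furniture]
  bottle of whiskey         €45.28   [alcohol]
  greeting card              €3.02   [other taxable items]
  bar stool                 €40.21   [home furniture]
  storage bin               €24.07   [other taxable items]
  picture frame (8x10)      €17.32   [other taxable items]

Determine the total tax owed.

€65.67

Hard cider (6-pack) €12.89: alcohol → 10.75% → €1.39
Bottle of rosé €21.80: alcohol → 10.75% → €2.34
Sparkling wine €20.55: alcohol → 10.75% → €2.21
Craft lager (4-pack) €13.61: alcohol → 10.75% → €1.46
Dresser €498.52: home furniture → 9.5% → €47.36
Bottle of whiskey €45.28: alcohol → 10.75% → €4.87
Greeting card €3.02: other taxable items → 5% → €0.15
Bar stool €40.21: home furniture → 9.5% → €3.82
Storage bin €24.07: other taxable items → 5% → €1.20
Picture frame (8x10) €17.32: other taxable items → 5% → €0.87
Total tax = €1.39 + €2.34 + €2.21 + €1.46 + €47.36 + €4.87 + €0.15 + €3.82 + €1.20 + €0.87 = €65.67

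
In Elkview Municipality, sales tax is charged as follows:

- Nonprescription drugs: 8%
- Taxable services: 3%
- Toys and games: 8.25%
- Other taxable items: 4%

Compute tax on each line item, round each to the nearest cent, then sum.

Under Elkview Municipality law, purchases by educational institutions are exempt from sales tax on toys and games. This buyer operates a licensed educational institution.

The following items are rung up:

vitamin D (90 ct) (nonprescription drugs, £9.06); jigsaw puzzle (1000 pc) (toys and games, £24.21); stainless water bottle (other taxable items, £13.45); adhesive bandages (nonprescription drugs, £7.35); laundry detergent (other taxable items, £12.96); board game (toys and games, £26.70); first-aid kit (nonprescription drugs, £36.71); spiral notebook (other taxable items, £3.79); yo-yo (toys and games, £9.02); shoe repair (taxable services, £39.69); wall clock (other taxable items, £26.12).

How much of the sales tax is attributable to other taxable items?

Stainless water bottle £13.45: other taxable items → 4% → £0.54
Laundry detergent £12.96: other taxable items → 4% → £0.52
Spiral notebook £3.79: other taxable items → 4% → £0.15
Wall clock £26.12: other taxable items → 4% → £1.04
Tax on other taxable items = £0.54 + £0.52 + £0.15 + £1.04 = £2.25

£2.25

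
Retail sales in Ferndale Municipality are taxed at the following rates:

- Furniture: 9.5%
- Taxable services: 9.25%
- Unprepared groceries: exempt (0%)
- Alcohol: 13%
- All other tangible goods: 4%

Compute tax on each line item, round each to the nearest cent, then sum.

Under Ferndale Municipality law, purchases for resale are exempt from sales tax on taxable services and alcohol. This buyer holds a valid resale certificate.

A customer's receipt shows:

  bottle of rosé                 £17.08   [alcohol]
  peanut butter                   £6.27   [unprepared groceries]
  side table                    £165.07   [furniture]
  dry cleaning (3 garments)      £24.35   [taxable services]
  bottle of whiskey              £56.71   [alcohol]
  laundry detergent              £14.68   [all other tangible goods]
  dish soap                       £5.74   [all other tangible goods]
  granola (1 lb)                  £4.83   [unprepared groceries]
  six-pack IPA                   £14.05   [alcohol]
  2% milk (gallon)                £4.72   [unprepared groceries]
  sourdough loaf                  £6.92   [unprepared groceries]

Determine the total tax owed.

Bottle of rosé £17.08: alcohol, buyer-exempt → 0% → £0.00
Peanut butter £6.27: unprepared groceries → 0% → £0.00
Side table £165.07: furniture → 9.5% → £15.68
Dry cleaning (3 garments) £24.35: taxable services, buyer-exempt → 0% → £0.00
Bottle of whiskey £56.71: alcohol, buyer-exempt → 0% → £0.00
Laundry detergent £14.68: all other tangible goods → 4% → £0.59
Dish soap £5.74: all other tangible goods → 4% → £0.23
Granola (1 lb) £4.83: unprepared groceries → 0% → £0.00
Six-pack IPA £14.05: alcohol, buyer-exempt → 0% → £0.00
2% milk (gallon) £4.72: unprepared groceries → 0% → £0.00
Sourdough loaf £6.92: unprepared groceries → 0% → £0.00
Total tax = £15.68 + £0.59 + £0.23 = £16.50

£16.50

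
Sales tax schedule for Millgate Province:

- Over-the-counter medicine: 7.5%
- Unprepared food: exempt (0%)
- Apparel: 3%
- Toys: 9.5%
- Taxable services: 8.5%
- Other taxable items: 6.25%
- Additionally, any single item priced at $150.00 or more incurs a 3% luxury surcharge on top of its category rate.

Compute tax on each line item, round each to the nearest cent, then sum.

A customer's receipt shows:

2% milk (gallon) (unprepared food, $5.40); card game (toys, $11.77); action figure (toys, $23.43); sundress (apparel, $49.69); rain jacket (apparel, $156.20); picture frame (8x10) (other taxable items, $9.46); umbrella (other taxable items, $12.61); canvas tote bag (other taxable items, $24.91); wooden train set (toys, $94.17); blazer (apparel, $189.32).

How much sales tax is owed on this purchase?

2% milk (gallon) $5.40: unprepared food → 0% → $0.00
Card game $11.77: toys → 9.5% → $1.12
Action figure $23.43: toys → 9.5% → $2.23
Sundress $49.69: apparel → 3% → $1.49
Rain jacket $156.20: apparel → 3% + 3% surcharge = 6% → $9.37
Picture frame (8x10) $9.46: other taxable items → 6.25% → $0.59
Umbrella $12.61: other taxable items → 6.25% → $0.79
Canvas tote bag $24.91: other taxable items → 6.25% → $1.56
Wooden train set $94.17: toys → 9.5% → $8.95
Blazer $189.32: apparel → 3% + 3% surcharge = 6% → $11.36
Total tax = $1.12 + $2.23 + $1.49 + $9.37 + $0.59 + $0.79 + $1.56 + $8.95 + $11.36 = $37.46

$37.46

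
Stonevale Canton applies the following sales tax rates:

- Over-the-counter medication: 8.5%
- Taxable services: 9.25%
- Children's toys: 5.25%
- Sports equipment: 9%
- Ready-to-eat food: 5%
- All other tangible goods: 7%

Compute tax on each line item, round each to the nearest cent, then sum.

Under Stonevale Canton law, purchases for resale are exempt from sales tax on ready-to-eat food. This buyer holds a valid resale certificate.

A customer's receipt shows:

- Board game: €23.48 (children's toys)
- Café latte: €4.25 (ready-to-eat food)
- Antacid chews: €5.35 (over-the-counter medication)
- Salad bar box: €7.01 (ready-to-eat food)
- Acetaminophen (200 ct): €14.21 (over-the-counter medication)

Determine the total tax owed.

Board game €23.48: children's toys → 5.25% → €1.23
Café latte €4.25: ready-to-eat food, buyer-exempt → 0% → €0.00
Antacid chews €5.35: over-the-counter medication → 8.5% → €0.45
Salad bar box €7.01: ready-to-eat food, buyer-exempt → 0% → €0.00
Acetaminophen (200 ct) €14.21: over-the-counter medication → 8.5% → €1.21
Total tax = €1.23 + €0.45 + €1.21 = €2.89

€2.89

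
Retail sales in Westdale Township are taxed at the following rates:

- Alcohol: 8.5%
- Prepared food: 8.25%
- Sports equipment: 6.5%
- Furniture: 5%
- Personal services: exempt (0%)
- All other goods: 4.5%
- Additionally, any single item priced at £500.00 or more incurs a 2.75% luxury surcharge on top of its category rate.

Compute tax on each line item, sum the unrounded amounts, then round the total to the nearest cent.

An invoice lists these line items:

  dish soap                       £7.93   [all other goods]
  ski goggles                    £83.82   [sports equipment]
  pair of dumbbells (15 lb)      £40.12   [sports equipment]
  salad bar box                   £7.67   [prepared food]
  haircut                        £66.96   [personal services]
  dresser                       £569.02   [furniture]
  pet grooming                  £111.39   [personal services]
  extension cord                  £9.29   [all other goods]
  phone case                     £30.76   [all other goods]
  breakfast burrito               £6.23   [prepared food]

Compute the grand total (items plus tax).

Dish soap £7.93: all other goods → 4.5% → £0.35685
Ski goggles £83.82: sports equipment → 6.5% → £5.4483
Pair of dumbbells (15 lb) £40.12: sports equipment → 6.5% → £2.6078
Salad bar box £7.67: prepared food → 8.25% → £0.632775
Haircut £66.96: personal services → 0% → £0.00
Dresser £569.02: furniture → 5% + 2.75% surcharge = 7.75% → £44.09905
Pet grooming £111.39: personal services → 0% → £0.00
Extension cord £9.29: all other goods → 4.5% → £0.41805
Phone case £30.76: all other goods → 4.5% → £1.3842
Breakfast burrito £6.23: prepared food → 8.25% → £0.513975
Subtotal = £933.19; unrounded tax = £55.461 → £55.46; total due = £988.65

£988.65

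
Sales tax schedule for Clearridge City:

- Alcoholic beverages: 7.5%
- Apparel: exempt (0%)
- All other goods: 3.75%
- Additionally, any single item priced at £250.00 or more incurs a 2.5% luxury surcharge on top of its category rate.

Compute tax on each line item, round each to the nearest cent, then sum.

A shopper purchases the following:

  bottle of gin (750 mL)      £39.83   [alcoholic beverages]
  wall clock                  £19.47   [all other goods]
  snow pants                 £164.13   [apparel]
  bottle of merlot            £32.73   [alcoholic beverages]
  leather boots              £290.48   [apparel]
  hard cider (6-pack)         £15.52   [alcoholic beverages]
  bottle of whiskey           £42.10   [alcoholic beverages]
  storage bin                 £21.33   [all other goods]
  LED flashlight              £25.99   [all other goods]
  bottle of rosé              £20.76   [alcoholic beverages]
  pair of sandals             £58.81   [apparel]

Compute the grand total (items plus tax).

Bottle of gin (750 mL) £39.83: alcoholic beverages → 7.5% → £2.99
Wall clock £19.47: all other goods → 3.75% → £0.73
Snow pants £164.13: apparel → 0% → £0.00
Bottle of merlot £32.73: alcoholic beverages → 7.5% → £2.45
Leather boots £290.48: apparel → 0% + 2.5% surcharge = 2.5% → £7.26
Hard cider (6-pack) £15.52: alcoholic beverages → 7.5% → £1.16
Bottle of whiskey £42.10: alcoholic beverages → 7.5% → £3.16
Storage bin £21.33: all other goods → 3.75% → £0.80
LED flashlight £25.99: all other goods → 3.75% → £0.97
Bottle of rosé £20.76: alcoholic beverages → 7.5% → £1.56
Pair of sandals £58.81: apparel → 0% → £0.00
Subtotal = £731.15; tax = £21.08; total due = £752.23

£752.23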